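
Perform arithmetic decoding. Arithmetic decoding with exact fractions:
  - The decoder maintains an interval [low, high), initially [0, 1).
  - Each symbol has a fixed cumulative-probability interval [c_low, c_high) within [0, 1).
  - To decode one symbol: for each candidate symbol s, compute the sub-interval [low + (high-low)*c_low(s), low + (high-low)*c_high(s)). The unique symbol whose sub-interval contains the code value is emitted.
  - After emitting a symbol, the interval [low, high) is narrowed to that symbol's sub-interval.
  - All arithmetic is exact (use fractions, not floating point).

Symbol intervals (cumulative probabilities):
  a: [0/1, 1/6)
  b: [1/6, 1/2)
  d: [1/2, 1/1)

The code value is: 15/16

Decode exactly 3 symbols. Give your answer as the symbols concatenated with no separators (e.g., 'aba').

Answer: ddd

Derivation:
Step 1: interval [0/1, 1/1), width = 1/1 - 0/1 = 1/1
  'a': [0/1 + 1/1*0/1, 0/1 + 1/1*1/6) = [0/1, 1/6)
  'b': [0/1 + 1/1*1/6, 0/1 + 1/1*1/2) = [1/6, 1/2)
  'd': [0/1 + 1/1*1/2, 0/1 + 1/1*1/1) = [1/2, 1/1) <- contains code 15/16
  emit 'd', narrow to [1/2, 1/1)
Step 2: interval [1/2, 1/1), width = 1/1 - 1/2 = 1/2
  'a': [1/2 + 1/2*0/1, 1/2 + 1/2*1/6) = [1/2, 7/12)
  'b': [1/2 + 1/2*1/6, 1/2 + 1/2*1/2) = [7/12, 3/4)
  'd': [1/2 + 1/2*1/2, 1/2 + 1/2*1/1) = [3/4, 1/1) <- contains code 15/16
  emit 'd', narrow to [3/4, 1/1)
Step 3: interval [3/4, 1/1), width = 1/1 - 3/4 = 1/4
  'a': [3/4 + 1/4*0/1, 3/4 + 1/4*1/6) = [3/4, 19/24)
  'b': [3/4 + 1/4*1/6, 3/4 + 1/4*1/2) = [19/24, 7/8)
  'd': [3/4 + 1/4*1/2, 3/4 + 1/4*1/1) = [7/8, 1/1) <- contains code 15/16
  emit 'd', narrow to [7/8, 1/1)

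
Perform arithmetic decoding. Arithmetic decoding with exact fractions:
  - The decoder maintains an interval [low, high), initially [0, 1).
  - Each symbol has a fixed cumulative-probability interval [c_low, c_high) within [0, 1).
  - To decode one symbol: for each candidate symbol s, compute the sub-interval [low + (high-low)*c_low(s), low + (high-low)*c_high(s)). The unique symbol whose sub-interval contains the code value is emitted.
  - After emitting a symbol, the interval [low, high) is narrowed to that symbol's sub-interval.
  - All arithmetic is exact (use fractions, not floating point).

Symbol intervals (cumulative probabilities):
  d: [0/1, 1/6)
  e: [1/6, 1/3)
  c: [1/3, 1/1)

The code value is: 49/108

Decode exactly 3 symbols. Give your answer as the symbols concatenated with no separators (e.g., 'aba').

Step 1: interval [0/1, 1/1), width = 1/1 - 0/1 = 1/1
  'd': [0/1 + 1/1*0/1, 0/1 + 1/1*1/6) = [0/1, 1/6)
  'e': [0/1 + 1/1*1/6, 0/1 + 1/1*1/3) = [1/6, 1/3)
  'c': [0/1 + 1/1*1/3, 0/1 + 1/1*1/1) = [1/3, 1/1) <- contains code 49/108
  emit 'c', narrow to [1/3, 1/1)
Step 2: interval [1/3, 1/1), width = 1/1 - 1/3 = 2/3
  'd': [1/3 + 2/3*0/1, 1/3 + 2/3*1/6) = [1/3, 4/9)
  'e': [1/3 + 2/3*1/6, 1/3 + 2/3*1/3) = [4/9, 5/9) <- contains code 49/108
  'c': [1/3 + 2/3*1/3, 1/3 + 2/3*1/1) = [5/9, 1/1)
  emit 'e', narrow to [4/9, 5/9)
Step 3: interval [4/9, 5/9), width = 5/9 - 4/9 = 1/9
  'd': [4/9 + 1/9*0/1, 4/9 + 1/9*1/6) = [4/9, 25/54) <- contains code 49/108
  'e': [4/9 + 1/9*1/6, 4/9 + 1/9*1/3) = [25/54, 13/27)
  'c': [4/9 + 1/9*1/3, 4/9 + 1/9*1/1) = [13/27, 5/9)
  emit 'd', narrow to [4/9, 25/54)

Answer: ced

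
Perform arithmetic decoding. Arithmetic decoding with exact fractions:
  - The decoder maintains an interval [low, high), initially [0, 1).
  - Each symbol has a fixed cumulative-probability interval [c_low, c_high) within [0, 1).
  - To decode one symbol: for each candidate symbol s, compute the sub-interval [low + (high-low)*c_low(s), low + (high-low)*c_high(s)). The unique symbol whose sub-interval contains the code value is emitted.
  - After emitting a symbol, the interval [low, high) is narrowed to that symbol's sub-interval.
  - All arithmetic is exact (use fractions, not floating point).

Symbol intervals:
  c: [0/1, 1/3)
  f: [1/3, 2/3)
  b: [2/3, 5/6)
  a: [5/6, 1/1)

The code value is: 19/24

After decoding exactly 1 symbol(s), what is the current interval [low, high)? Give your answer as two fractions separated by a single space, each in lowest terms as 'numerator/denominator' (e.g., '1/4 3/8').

Step 1: interval [0/1, 1/1), width = 1/1 - 0/1 = 1/1
  'c': [0/1 + 1/1*0/1, 0/1 + 1/1*1/3) = [0/1, 1/3)
  'f': [0/1 + 1/1*1/3, 0/1 + 1/1*2/3) = [1/3, 2/3)
  'b': [0/1 + 1/1*2/3, 0/1 + 1/1*5/6) = [2/3, 5/6) <- contains code 19/24
  'a': [0/1 + 1/1*5/6, 0/1 + 1/1*1/1) = [5/6, 1/1)
  emit 'b', narrow to [2/3, 5/6)

Answer: 2/3 5/6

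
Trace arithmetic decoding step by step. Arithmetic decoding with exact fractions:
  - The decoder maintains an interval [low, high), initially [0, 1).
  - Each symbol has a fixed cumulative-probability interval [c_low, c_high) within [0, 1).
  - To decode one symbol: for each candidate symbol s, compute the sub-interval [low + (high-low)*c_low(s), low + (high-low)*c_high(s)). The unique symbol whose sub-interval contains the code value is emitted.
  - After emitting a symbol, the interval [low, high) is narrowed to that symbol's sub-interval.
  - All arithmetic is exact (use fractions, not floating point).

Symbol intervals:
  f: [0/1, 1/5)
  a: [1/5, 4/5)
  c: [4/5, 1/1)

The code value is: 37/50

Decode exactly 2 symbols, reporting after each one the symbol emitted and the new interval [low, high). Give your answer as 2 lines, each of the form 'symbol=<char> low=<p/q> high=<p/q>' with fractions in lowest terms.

Step 1: interval [0/1, 1/1), width = 1/1 - 0/1 = 1/1
  'f': [0/1 + 1/1*0/1, 0/1 + 1/1*1/5) = [0/1, 1/5)
  'a': [0/1 + 1/1*1/5, 0/1 + 1/1*4/5) = [1/5, 4/5) <- contains code 37/50
  'c': [0/1 + 1/1*4/5, 0/1 + 1/1*1/1) = [4/5, 1/1)
  emit 'a', narrow to [1/5, 4/5)
Step 2: interval [1/5, 4/5), width = 4/5 - 1/5 = 3/5
  'f': [1/5 + 3/5*0/1, 1/5 + 3/5*1/5) = [1/5, 8/25)
  'a': [1/5 + 3/5*1/5, 1/5 + 3/5*4/5) = [8/25, 17/25)
  'c': [1/5 + 3/5*4/5, 1/5 + 3/5*1/1) = [17/25, 4/5) <- contains code 37/50
  emit 'c', narrow to [17/25, 4/5)

Answer: symbol=a low=1/5 high=4/5
symbol=c low=17/25 high=4/5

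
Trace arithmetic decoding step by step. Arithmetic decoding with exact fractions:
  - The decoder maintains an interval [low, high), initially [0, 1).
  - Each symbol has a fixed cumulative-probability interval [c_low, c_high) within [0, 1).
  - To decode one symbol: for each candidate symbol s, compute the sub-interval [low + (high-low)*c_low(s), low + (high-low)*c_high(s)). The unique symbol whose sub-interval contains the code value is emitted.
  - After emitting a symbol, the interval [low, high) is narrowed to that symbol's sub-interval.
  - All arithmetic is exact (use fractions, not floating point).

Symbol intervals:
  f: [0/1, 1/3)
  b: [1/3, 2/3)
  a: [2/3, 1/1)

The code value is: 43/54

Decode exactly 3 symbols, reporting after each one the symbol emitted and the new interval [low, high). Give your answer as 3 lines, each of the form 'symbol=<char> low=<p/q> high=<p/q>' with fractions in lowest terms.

Answer: symbol=a low=2/3 high=1/1
symbol=b low=7/9 high=8/9
symbol=f low=7/9 high=22/27

Derivation:
Step 1: interval [0/1, 1/1), width = 1/1 - 0/1 = 1/1
  'f': [0/1 + 1/1*0/1, 0/1 + 1/1*1/3) = [0/1, 1/3)
  'b': [0/1 + 1/1*1/3, 0/1 + 1/1*2/3) = [1/3, 2/3)
  'a': [0/1 + 1/1*2/3, 0/1 + 1/1*1/1) = [2/3, 1/1) <- contains code 43/54
  emit 'a', narrow to [2/3, 1/1)
Step 2: interval [2/3, 1/1), width = 1/1 - 2/3 = 1/3
  'f': [2/3 + 1/3*0/1, 2/3 + 1/3*1/3) = [2/3, 7/9)
  'b': [2/3 + 1/3*1/3, 2/3 + 1/3*2/3) = [7/9, 8/9) <- contains code 43/54
  'a': [2/3 + 1/3*2/3, 2/3 + 1/3*1/1) = [8/9, 1/1)
  emit 'b', narrow to [7/9, 8/9)
Step 3: interval [7/9, 8/9), width = 8/9 - 7/9 = 1/9
  'f': [7/9 + 1/9*0/1, 7/9 + 1/9*1/3) = [7/9, 22/27) <- contains code 43/54
  'b': [7/9 + 1/9*1/3, 7/9 + 1/9*2/3) = [22/27, 23/27)
  'a': [7/9 + 1/9*2/3, 7/9 + 1/9*1/1) = [23/27, 8/9)
  emit 'f', narrow to [7/9, 22/27)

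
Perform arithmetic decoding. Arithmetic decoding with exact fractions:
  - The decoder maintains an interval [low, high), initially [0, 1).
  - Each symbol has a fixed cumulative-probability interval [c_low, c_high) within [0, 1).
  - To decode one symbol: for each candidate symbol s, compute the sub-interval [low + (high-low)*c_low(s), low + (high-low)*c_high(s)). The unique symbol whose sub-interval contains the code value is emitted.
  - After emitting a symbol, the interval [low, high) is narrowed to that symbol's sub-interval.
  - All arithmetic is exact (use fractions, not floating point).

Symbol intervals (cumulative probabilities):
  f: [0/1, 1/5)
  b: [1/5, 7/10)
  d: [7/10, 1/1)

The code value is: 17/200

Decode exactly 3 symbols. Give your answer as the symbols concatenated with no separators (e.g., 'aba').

Step 1: interval [0/1, 1/1), width = 1/1 - 0/1 = 1/1
  'f': [0/1 + 1/1*0/1, 0/1 + 1/1*1/5) = [0/1, 1/5) <- contains code 17/200
  'b': [0/1 + 1/1*1/5, 0/1 + 1/1*7/10) = [1/5, 7/10)
  'd': [0/1 + 1/1*7/10, 0/1 + 1/1*1/1) = [7/10, 1/1)
  emit 'f', narrow to [0/1, 1/5)
Step 2: interval [0/1, 1/5), width = 1/5 - 0/1 = 1/5
  'f': [0/1 + 1/5*0/1, 0/1 + 1/5*1/5) = [0/1, 1/25)
  'b': [0/1 + 1/5*1/5, 0/1 + 1/5*7/10) = [1/25, 7/50) <- contains code 17/200
  'd': [0/1 + 1/5*7/10, 0/1 + 1/5*1/1) = [7/50, 1/5)
  emit 'b', narrow to [1/25, 7/50)
Step 3: interval [1/25, 7/50), width = 7/50 - 1/25 = 1/10
  'f': [1/25 + 1/10*0/1, 1/25 + 1/10*1/5) = [1/25, 3/50)
  'b': [1/25 + 1/10*1/5, 1/25 + 1/10*7/10) = [3/50, 11/100) <- contains code 17/200
  'd': [1/25 + 1/10*7/10, 1/25 + 1/10*1/1) = [11/100, 7/50)
  emit 'b', narrow to [3/50, 11/100)

Answer: fbb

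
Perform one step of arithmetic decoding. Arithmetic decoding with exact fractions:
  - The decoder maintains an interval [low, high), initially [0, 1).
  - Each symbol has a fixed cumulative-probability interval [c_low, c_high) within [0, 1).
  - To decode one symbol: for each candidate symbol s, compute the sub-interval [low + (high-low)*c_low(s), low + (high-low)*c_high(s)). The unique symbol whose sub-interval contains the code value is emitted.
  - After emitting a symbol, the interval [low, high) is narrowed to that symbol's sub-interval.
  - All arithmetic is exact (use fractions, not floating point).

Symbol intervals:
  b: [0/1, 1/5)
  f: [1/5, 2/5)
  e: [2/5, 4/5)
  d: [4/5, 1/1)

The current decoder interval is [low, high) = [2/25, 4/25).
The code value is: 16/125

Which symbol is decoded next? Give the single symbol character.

Answer: e

Derivation:
Interval width = high − low = 4/25 − 2/25 = 2/25
Scaled code = (code − low) / width = (16/125 − 2/25) / 2/25 = 3/5
  b: [0/1, 1/5) 
  f: [1/5, 2/5) 
  e: [2/5, 4/5) ← scaled code falls here ✓
  d: [4/5, 1/1) 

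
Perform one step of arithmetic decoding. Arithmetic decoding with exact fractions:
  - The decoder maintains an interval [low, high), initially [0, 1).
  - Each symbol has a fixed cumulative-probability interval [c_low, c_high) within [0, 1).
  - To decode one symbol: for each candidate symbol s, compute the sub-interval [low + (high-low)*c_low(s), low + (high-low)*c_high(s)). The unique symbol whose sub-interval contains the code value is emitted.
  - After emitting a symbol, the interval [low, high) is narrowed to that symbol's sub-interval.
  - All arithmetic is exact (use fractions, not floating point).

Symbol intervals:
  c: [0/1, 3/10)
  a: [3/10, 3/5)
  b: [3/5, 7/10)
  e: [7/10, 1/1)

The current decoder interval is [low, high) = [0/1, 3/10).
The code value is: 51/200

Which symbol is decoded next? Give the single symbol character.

Interval width = high − low = 3/10 − 0/1 = 3/10
Scaled code = (code − low) / width = (51/200 − 0/1) / 3/10 = 17/20
  c: [0/1, 3/10) 
  a: [3/10, 3/5) 
  b: [3/5, 7/10) 
  e: [7/10, 1/1) ← scaled code falls here ✓

Answer: e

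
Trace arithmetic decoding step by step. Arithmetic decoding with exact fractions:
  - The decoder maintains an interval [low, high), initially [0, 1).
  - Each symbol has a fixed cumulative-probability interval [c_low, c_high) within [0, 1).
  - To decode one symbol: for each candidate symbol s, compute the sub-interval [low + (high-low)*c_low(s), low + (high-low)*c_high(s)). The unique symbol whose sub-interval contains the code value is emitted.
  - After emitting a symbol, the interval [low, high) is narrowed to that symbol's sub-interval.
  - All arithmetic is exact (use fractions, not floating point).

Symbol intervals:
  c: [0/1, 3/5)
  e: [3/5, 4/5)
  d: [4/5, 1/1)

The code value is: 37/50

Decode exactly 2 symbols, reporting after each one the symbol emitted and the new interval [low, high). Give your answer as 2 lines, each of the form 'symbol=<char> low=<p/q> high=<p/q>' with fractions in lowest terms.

Answer: symbol=e low=3/5 high=4/5
symbol=e low=18/25 high=19/25

Derivation:
Step 1: interval [0/1, 1/1), width = 1/1 - 0/1 = 1/1
  'c': [0/1 + 1/1*0/1, 0/1 + 1/1*3/5) = [0/1, 3/5)
  'e': [0/1 + 1/1*3/5, 0/1 + 1/1*4/5) = [3/5, 4/5) <- contains code 37/50
  'd': [0/1 + 1/1*4/5, 0/1 + 1/1*1/1) = [4/5, 1/1)
  emit 'e', narrow to [3/5, 4/5)
Step 2: interval [3/5, 4/5), width = 4/5 - 3/5 = 1/5
  'c': [3/5 + 1/5*0/1, 3/5 + 1/5*3/5) = [3/5, 18/25)
  'e': [3/5 + 1/5*3/5, 3/5 + 1/5*4/5) = [18/25, 19/25) <- contains code 37/50
  'd': [3/5 + 1/5*4/5, 3/5 + 1/5*1/1) = [19/25, 4/5)
  emit 'e', narrow to [18/25, 19/25)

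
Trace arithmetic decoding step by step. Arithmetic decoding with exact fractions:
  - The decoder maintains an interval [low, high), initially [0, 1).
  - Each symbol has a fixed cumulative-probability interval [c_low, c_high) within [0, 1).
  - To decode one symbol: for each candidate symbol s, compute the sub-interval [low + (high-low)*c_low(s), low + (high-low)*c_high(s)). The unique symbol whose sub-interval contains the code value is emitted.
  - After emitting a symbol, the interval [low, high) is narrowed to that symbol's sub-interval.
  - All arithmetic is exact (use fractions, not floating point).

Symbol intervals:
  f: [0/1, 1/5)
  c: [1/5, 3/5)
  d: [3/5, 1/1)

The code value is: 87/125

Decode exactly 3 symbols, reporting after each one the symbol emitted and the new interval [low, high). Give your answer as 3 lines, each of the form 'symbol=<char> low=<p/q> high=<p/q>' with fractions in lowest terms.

Step 1: interval [0/1, 1/1), width = 1/1 - 0/1 = 1/1
  'f': [0/1 + 1/1*0/1, 0/1 + 1/1*1/5) = [0/1, 1/5)
  'c': [0/1 + 1/1*1/5, 0/1 + 1/1*3/5) = [1/5, 3/5)
  'd': [0/1 + 1/1*3/5, 0/1 + 1/1*1/1) = [3/5, 1/1) <- contains code 87/125
  emit 'd', narrow to [3/5, 1/1)
Step 2: interval [3/5, 1/1), width = 1/1 - 3/5 = 2/5
  'f': [3/5 + 2/5*0/1, 3/5 + 2/5*1/5) = [3/5, 17/25)
  'c': [3/5 + 2/5*1/5, 3/5 + 2/5*3/5) = [17/25, 21/25) <- contains code 87/125
  'd': [3/5 + 2/5*3/5, 3/5 + 2/5*1/1) = [21/25, 1/1)
  emit 'c', narrow to [17/25, 21/25)
Step 3: interval [17/25, 21/25), width = 21/25 - 17/25 = 4/25
  'f': [17/25 + 4/25*0/1, 17/25 + 4/25*1/5) = [17/25, 89/125) <- contains code 87/125
  'c': [17/25 + 4/25*1/5, 17/25 + 4/25*3/5) = [89/125, 97/125)
  'd': [17/25 + 4/25*3/5, 17/25 + 4/25*1/1) = [97/125, 21/25)
  emit 'f', narrow to [17/25, 89/125)

Answer: symbol=d low=3/5 high=1/1
symbol=c low=17/25 high=21/25
symbol=f low=17/25 high=89/125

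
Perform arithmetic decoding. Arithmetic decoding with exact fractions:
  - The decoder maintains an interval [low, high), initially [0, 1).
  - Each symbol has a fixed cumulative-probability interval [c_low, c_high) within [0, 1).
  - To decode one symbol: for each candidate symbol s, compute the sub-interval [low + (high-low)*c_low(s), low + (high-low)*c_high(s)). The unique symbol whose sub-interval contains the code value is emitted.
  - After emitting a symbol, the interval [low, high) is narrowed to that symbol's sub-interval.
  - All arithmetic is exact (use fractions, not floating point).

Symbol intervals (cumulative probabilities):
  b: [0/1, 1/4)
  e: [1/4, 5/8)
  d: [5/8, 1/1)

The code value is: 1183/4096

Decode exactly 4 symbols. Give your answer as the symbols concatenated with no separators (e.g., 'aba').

Answer: ebee

Derivation:
Step 1: interval [0/1, 1/1), width = 1/1 - 0/1 = 1/1
  'b': [0/1 + 1/1*0/1, 0/1 + 1/1*1/4) = [0/1, 1/4)
  'e': [0/1 + 1/1*1/4, 0/1 + 1/1*5/8) = [1/4, 5/8) <- contains code 1183/4096
  'd': [0/1 + 1/1*5/8, 0/1 + 1/1*1/1) = [5/8, 1/1)
  emit 'e', narrow to [1/4, 5/8)
Step 2: interval [1/4, 5/8), width = 5/8 - 1/4 = 3/8
  'b': [1/4 + 3/8*0/1, 1/4 + 3/8*1/4) = [1/4, 11/32) <- contains code 1183/4096
  'e': [1/4 + 3/8*1/4, 1/4 + 3/8*5/8) = [11/32, 31/64)
  'd': [1/4 + 3/8*5/8, 1/4 + 3/8*1/1) = [31/64, 5/8)
  emit 'b', narrow to [1/4, 11/32)
Step 3: interval [1/4, 11/32), width = 11/32 - 1/4 = 3/32
  'b': [1/4 + 3/32*0/1, 1/4 + 3/32*1/4) = [1/4, 35/128)
  'e': [1/4 + 3/32*1/4, 1/4 + 3/32*5/8) = [35/128, 79/256) <- contains code 1183/4096
  'd': [1/4 + 3/32*5/8, 1/4 + 3/32*1/1) = [79/256, 11/32)
  emit 'e', narrow to [35/128, 79/256)
Step 4: interval [35/128, 79/256), width = 79/256 - 35/128 = 9/256
  'b': [35/128 + 9/256*0/1, 35/128 + 9/256*1/4) = [35/128, 289/1024)
  'e': [35/128 + 9/256*1/4, 35/128 + 9/256*5/8) = [289/1024, 605/2048) <- contains code 1183/4096
  'd': [35/128 + 9/256*5/8, 35/128 + 9/256*1/1) = [605/2048, 79/256)
  emit 'e', narrow to [289/1024, 605/2048)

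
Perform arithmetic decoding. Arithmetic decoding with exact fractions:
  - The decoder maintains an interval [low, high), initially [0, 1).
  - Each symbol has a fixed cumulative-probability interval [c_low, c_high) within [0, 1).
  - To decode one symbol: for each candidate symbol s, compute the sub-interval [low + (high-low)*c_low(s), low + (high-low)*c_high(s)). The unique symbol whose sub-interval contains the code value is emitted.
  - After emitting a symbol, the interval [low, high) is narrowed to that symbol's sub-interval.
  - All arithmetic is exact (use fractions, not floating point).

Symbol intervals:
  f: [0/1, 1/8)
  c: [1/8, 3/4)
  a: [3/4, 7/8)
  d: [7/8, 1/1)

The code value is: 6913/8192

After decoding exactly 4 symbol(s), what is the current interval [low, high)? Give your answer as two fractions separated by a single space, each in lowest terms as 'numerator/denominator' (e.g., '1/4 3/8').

Answer: 27/32 3457/4096

Derivation:
Step 1: interval [0/1, 1/1), width = 1/1 - 0/1 = 1/1
  'f': [0/1 + 1/1*0/1, 0/1 + 1/1*1/8) = [0/1, 1/8)
  'c': [0/1 + 1/1*1/8, 0/1 + 1/1*3/4) = [1/8, 3/4)
  'a': [0/1 + 1/1*3/4, 0/1 + 1/1*7/8) = [3/4, 7/8) <- contains code 6913/8192
  'd': [0/1 + 1/1*7/8, 0/1 + 1/1*1/1) = [7/8, 1/1)
  emit 'a', narrow to [3/4, 7/8)
Step 2: interval [3/4, 7/8), width = 7/8 - 3/4 = 1/8
  'f': [3/4 + 1/8*0/1, 3/4 + 1/8*1/8) = [3/4, 49/64)
  'c': [3/4 + 1/8*1/8, 3/4 + 1/8*3/4) = [49/64, 27/32)
  'a': [3/4 + 1/8*3/4, 3/4 + 1/8*7/8) = [27/32, 55/64) <- contains code 6913/8192
  'd': [3/4 + 1/8*7/8, 3/4 + 1/8*1/1) = [55/64, 7/8)
  emit 'a', narrow to [27/32, 55/64)
Step 3: interval [27/32, 55/64), width = 55/64 - 27/32 = 1/64
  'f': [27/32 + 1/64*0/1, 27/32 + 1/64*1/8) = [27/32, 433/512) <- contains code 6913/8192
  'c': [27/32 + 1/64*1/8, 27/32 + 1/64*3/4) = [433/512, 219/256)
  'a': [27/32 + 1/64*3/4, 27/32 + 1/64*7/8) = [219/256, 439/512)
  'd': [27/32 + 1/64*7/8, 27/32 + 1/64*1/1) = [439/512, 55/64)
  emit 'f', narrow to [27/32, 433/512)
Step 4: interval [27/32, 433/512), width = 433/512 - 27/32 = 1/512
  'f': [27/32 + 1/512*0/1, 27/32 + 1/512*1/8) = [27/32, 3457/4096) <- contains code 6913/8192
  'c': [27/32 + 1/512*1/8, 27/32 + 1/512*3/4) = [3457/4096, 1731/2048)
  'a': [27/32 + 1/512*3/4, 27/32 + 1/512*7/8) = [1731/2048, 3463/4096)
  'd': [27/32 + 1/512*7/8, 27/32 + 1/512*1/1) = [3463/4096, 433/512)
  emit 'f', narrow to [27/32, 3457/4096)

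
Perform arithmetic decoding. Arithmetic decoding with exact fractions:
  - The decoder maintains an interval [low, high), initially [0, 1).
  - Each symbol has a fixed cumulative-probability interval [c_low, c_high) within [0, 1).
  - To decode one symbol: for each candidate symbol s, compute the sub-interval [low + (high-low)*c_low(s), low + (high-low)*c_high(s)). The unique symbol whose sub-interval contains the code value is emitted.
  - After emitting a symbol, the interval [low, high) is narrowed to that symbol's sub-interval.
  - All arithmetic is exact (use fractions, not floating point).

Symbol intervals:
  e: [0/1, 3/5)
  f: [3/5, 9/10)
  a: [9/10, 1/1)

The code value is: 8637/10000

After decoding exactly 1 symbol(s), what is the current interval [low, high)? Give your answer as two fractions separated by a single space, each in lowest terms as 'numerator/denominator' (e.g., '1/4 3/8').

Answer: 3/5 9/10

Derivation:
Step 1: interval [0/1, 1/1), width = 1/1 - 0/1 = 1/1
  'e': [0/1 + 1/1*0/1, 0/1 + 1/1*3/5) = [0/1, 3/5)
  'f': [0/1 + 1/1*3/5, 0/1 + 1/1*9/10) = [3/5, 9/10) <- contains code 8637/10000
  'a': [0/1 + 1/1*9/10, 0/1 + 1/1*1/1) = [9/10, 1/1)
  emit 'f', narrow to [3/5, 9/10)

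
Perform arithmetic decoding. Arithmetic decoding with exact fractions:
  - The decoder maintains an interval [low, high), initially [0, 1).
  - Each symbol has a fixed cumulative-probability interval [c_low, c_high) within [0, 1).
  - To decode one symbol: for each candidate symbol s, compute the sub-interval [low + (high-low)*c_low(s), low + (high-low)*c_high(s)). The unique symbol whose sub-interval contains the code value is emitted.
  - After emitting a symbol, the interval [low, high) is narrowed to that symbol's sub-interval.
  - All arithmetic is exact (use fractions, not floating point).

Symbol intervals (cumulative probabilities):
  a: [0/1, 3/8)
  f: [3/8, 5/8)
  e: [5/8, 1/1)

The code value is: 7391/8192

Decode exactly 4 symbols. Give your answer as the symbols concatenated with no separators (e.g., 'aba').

Step 1: interval [0/1, 1/1), width = 1/1 - 0/1 = 1/1
  'a': [0/1 + 1/1*0/1, 0/1 + 1/1*3/8) = [0/1, 3/8)
  'f': [0/1 + 1/1*3/8, 0/1 + 1/1*5/8) = [3/8, 5/8)
  'e': [0/1 + 1/1*5/8, 0/1 + 1/1*1/1) = [5/8, 1/1) <- contains code 7391/8192
  emit 'e', narrow to [5/8, 1/1)
Step 2: interval [5/8, 1/1), width = 1/1 - 5/8 = 3/8
  'a': [5/8 + 3/8*0/1, 5/8 + 3/8*3/8) = [5/8, 49/64)
  'f': [5/8 + 3/8*3/8, 5/8 + 3/8*5/8) = [49/64, 55/64)
  'e': [5/8 + 3/8*5/8, 5/8 + 3/8*1/1) = [55/64, 1/1) <- contains code 7391/8192
  emit 'e', narrow to [55/64, 1/1)
Step 3: interval [55/64, 1/1), width = 1/1 - 55/64 = 9/64
  'a': [55/64 + 9/64*0/1, 55/64 + 9/64*3/8) = [55/64, 467/512) <- contains code 7391/8192
  'f': [55/64 + 9/64*3/8, 55/64 + 9/64*5/8) = [467/512, 485/512)
  'e': [55/64 + 9/64*5/8, 55/64 + 9/64*1/1) = [485/512, 1/1)
  emit 'a', narrow to [55/64, 467/512)
Step 4: interval [55/64, 467/512), width = 467/512 - 55/64 = 27/512
  'a': [55/64 + 27/512*0/1, 55/64 + 27/512*3/8) = [55/64, 3601/4096)
  'f': [55/64 + 27/512*3/8, 55/64 + 27/512*5/8) = [3601/4096, 3655/4096)
  'e': [55/64 + 27/512*5/8, 55/64 + 27/512*1/1) = [3655/4096, 467/512) <- contains code 7391/8192
  emit 'e', narrow to [3655/4096, 467/512)

Answer: eeae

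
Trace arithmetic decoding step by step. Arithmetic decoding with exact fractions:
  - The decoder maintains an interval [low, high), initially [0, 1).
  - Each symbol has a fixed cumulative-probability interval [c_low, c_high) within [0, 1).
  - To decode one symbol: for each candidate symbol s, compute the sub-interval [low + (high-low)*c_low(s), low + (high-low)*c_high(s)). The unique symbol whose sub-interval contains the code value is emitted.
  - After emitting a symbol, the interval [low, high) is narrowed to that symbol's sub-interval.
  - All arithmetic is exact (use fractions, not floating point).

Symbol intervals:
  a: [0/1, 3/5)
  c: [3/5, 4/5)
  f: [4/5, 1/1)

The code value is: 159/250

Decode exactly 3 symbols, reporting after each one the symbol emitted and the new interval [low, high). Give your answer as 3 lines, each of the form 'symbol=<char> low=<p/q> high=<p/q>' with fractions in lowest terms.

Step 1: interval [0/1, 1/1), width = 1/1 - 0/1 = 1/1
  'a': [0/1 + 1/1*0/1, 0/1 + 1/1*3/5) = [0/1, 3/5)
  'c': [0/1 + 1/1*3/5, 0/1 + 1/1*4/5) = [3/5, 4/5) <- contains code 159/250
  'f': [0/1 + 1/1*4/5, 0/1 + 1/1*1/1) = [4/5, 1/1)
  emit 'c', narrow to [3/5, 4/5)
Step 2: interval [3/5, 4/5), width = 4/5 - 3/5 = 1/5
  'a': [3/5 + 1/5*0/1, 3/5 + 1/5*3/5) = [3/5, 18/25) <- contains code 159/250
  'c': [3/5 + 1/5*3/5, 3/5 + 1/5*4/5) = [18/25, 19/25)
  'f': [3/5 + 1/5*4/5, 3/5 + 1/5*1/1) = [19/25, 4/5)
  emit 'a', narrow to [3/5, 18/25)
Step 3: interval [3/5, 18/25), width = 18/25 - 3/5 = 3/25
  'a': [3/5 + 3/25*0/1, 3/5 + 3/25*3/5) = [3/5, 84/125) <- contains code 159/250
  'c': [3/5 + 3/25*3/5, 3/5 + 3/25*4/5) = [84/125, 87/125)
  'f': [3/5 + 3/25*4/5, 3/5 + 3/25*1/1) = [87/125, 18/25)
  emit 'a', narrow to [3/5, 84/125)

Answer: symbol=c low=3/5 high=4/5
symbol=a low=3/5 high=18/25
symbol=a low=3/5 high=84/125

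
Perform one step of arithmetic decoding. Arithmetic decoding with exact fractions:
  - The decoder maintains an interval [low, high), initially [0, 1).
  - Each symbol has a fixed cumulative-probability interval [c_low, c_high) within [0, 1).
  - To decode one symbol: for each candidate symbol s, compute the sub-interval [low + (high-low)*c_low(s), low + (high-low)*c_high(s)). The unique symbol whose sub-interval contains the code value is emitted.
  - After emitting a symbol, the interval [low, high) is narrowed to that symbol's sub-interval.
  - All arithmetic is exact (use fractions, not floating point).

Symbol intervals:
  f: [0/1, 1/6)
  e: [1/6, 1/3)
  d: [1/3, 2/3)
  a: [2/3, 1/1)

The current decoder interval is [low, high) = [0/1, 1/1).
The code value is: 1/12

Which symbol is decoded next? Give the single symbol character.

Answer: f

Derivation:
Interval width = high − low = 1/1 − 0/1 = 1/1
Scaled code = (code − low) / width = (1/12 − 0/1) / 1/1 = 1/12
  f: [0/1, 1/6) ← scaled code falls here ✓
  e: [1/6, 1/3) 
  d: [1/3, 2/3) 
  a: [2/3, 1/1) 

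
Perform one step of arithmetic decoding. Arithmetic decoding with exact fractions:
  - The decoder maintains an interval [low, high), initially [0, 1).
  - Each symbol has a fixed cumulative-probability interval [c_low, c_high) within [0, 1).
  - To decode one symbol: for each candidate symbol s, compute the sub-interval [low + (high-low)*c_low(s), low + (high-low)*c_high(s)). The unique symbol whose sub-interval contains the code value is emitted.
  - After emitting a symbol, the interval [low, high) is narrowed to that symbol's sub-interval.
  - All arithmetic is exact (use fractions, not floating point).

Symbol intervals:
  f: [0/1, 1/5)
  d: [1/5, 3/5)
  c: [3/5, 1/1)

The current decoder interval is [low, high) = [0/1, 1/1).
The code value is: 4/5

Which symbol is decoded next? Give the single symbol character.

Interval width = high − low = 1/1 − 0/1 = 1/1
Scaled code = (code − low) / width = (4/5 − 0/1) / 1/1 = 4/5
  f: [0/1, 1/5) 
  d: [1/5, 3/5) 
  c: [3/5, 1/1) ← scaled code falls here ✓

Answer: c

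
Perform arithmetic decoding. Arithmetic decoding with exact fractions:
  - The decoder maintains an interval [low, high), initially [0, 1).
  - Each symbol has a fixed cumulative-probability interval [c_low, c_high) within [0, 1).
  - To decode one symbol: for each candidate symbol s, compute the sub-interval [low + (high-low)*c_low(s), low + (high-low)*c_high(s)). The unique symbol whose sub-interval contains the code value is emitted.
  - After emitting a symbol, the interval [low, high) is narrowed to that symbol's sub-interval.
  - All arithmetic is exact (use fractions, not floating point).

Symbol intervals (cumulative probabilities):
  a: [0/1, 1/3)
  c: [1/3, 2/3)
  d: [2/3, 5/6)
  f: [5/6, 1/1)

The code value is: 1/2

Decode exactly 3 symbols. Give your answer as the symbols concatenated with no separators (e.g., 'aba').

Step 1: interval [0/1, 1/1), width = 1/1 - 0/1 = 1/1
  'a': [0/1 + 1/1*0/1, 0/1 + 1/1*1/3) = [0/1, 1/3)
  'c': [0/1 + 1/1*1/3, 0/1 + 1/1*2/3) = [1/3, 2/3) <- contains code 1/2
  'd': [0/1 + 1/1*2/3, 0/1 + 1/1*5/6) = [2/3, 5/6)
  'f': [0/1 + 1/1*5/6, 0/1 + 1/1*1/1) = [5/6, 1/1)
  emit 'c', narrow to [1/3, 2/3)
Step 2: interval [1/3, 2/3), width = 2/3 - 1/3 = 1/3
  'a': [1/3 + 1/3*0/1, 1/3 + 1/3*1/3) = [1/3, 4/9)
  'c': [1/3 + 1/3*1/3, 1/3 + 1/3*2/3) = [4/9, 5/9) <- contains code 1/2
  'd': [1/3 + 1/3*2/3, 1/3 + 1/3*5/6) = [5/9, 11/18)
  'f': [1/3 + 1/3*5/6, 1/3 + 1/3*1/1) = [11/18, 2/3)
  emit 'c', narrow to [4/9, 5/9)
Step 3: interval [4/9, 5/9), width = 5/9 - 4/9 = 1/9
  'a': [4/9 + 1/9*0/1, 4/9 + 1/9*1/3) = [4/9, 13/27)
  'c': [4/9 + 1/9*1/3, 4/9 + 1/9*2/3) = [13/27, 14/27) <- contains code 1/2
  'd': [4/9 + 1/9*2/3, 4/9 + 1/9*5/6) = [14/27, 29/54)
  'f': [4/9 + 1/9*5/6, 4/9 + 1/9*1/1) = [29/54, 5/9)
  emit 'c', narrow to [13/27, 14/27)

Answer: ccc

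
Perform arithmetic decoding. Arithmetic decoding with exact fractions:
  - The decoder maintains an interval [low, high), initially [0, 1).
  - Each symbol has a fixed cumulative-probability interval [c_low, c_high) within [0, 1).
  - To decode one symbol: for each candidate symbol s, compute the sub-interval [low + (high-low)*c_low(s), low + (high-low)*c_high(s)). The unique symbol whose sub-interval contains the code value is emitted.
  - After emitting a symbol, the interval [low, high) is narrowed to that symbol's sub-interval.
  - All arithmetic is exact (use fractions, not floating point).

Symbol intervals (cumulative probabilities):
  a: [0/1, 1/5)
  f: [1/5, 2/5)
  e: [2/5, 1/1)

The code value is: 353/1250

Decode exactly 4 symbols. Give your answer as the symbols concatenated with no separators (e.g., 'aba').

Answer: feaa

Derivation:
Step 1: interval [0/1, 1/1), width = 1/1 - 0/1 = 1/1
  'a': [0/1 + 1/1*0/1, 0/1 + 1/1*1/5) = [0/1, 1/5)
  'f': [0/1 + 1/1*1/5, 0/1 + 1/1*2/5) = [1/5, 2/5) <- contains code 353/1250
  'e': [0/1 + 1/1*2/5, 0/1 + 1/1*1/1) = [2/5, 1/1)
  emit 'f', narrow to [1/5, 2/5)
Step 2: interval [1/5, 2/5), width = 2/5 - 1/5 = 1/5
  'a': [1/5 + 1/5*0/1, 1/5 + 1/5*1/5) = [1/5, 6/25)
  'f': [1/5 + 1/5*1/5, 1/5 + 1/5*2/5) = [6/25, 7/25)
  'e': [1/5 + 1/5*2/5, 1/5 + 1/5*1/1) = [7/25, 2/5) <- contains code 353/1250
  emit 'e', narrow to [7/25, 2/5)
Step 3: interval [7/25, 2/5), width = 2/5 - 7/25 = 3/25
  'a': [7/25 + 3/25*0/1, 7/25 + 3/25*1/5) = [7/25, 38/125) <- contains code 353/1250
  'f': [7/25 + 3/25*1/5, 7/25 + 3/25*2/5) = [38/125, 41/125)
  'e': [7/25 + 3/25*2/5, 7/25 + 3/25*1/1) = [41/125, 2/5)
  emit 'a', narrow to [7/25, 38/125)
Step 4: interval [7/25, 38/125), width = 38/125 - 7/25 = 3/125
  'a': [7/25 + 3/125*0/1, 7/25 + 3/125*1/5) = [7/25, 178/625) <- contains code 353/1250
  'f': [7/25 + 3/125*1/5, 7/25 + 3/125*2/5) = [178/625, 181/625)
  'e': [7/25 + 3/125*2/5, 7/25 + 3/125*1/1) = [181/625, 38/125)
  emit 'a', narrow to [7/25, 178/625)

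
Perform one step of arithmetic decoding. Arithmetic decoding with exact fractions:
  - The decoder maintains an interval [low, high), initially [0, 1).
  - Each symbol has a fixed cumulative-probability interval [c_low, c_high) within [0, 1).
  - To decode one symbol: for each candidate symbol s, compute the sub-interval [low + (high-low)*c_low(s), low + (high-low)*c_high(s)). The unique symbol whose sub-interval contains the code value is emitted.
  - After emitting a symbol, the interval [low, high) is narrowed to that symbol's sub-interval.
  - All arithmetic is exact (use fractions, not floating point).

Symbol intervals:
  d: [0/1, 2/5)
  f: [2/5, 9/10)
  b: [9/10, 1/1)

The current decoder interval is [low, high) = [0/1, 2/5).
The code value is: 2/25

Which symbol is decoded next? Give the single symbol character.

Interval width = high − low = 2/5 − 0/1 = 2/5
Scaled code = (code − low) / width = (2/25 − 0/1) / 2/5 = 1/5
  d: [0/1, 2/5) ← scaled code falls here ✓
  f: [2/5, 9/10) 
  b: [9/10, 1/1) 

Answer: d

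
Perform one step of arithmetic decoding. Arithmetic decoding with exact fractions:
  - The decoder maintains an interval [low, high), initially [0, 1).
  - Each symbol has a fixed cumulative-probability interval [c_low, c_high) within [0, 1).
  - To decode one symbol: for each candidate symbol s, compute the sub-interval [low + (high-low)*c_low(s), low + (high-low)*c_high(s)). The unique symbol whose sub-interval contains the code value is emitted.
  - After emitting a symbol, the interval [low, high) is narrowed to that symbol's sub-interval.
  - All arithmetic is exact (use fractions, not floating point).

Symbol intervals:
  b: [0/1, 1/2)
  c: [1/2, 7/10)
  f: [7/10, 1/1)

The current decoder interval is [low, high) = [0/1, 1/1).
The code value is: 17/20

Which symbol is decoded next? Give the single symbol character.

Answer: f

Derivation:
Interval width = high − low = 1/1 − 0/1 = 1/1
Scaled code = (code − low) / width = (17/20 − 0/1) / 1/1 = 17/20
  b: [0/1, 1/2) 
  c: [1/2, 7/10) 
  f: [7/10, 1/1) ← scaled code falls here ✓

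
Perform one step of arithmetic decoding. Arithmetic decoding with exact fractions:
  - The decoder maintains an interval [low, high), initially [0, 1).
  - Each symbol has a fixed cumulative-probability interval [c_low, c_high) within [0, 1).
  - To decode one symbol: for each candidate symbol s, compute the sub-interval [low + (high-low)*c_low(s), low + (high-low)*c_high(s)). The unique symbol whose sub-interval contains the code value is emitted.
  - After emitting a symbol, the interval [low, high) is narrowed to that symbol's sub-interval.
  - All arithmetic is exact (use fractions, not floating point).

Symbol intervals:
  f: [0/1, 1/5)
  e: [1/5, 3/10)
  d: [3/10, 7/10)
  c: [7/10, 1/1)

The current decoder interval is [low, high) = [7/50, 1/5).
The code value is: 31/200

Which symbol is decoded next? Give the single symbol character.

Answer: e

Derivation:
Interval width = high − low = 1/5 − 7/50 = 3/50
Scaled code = (code − low) / width = (31/200 − 7/50) / 3/50 = 1/4
  f: [0/1, 1/5) 
  e: [1/5, 3/10) ← scaled code falls here ✓
  d: [3/10, 7/10) 
  c: [7/10, 1/1) 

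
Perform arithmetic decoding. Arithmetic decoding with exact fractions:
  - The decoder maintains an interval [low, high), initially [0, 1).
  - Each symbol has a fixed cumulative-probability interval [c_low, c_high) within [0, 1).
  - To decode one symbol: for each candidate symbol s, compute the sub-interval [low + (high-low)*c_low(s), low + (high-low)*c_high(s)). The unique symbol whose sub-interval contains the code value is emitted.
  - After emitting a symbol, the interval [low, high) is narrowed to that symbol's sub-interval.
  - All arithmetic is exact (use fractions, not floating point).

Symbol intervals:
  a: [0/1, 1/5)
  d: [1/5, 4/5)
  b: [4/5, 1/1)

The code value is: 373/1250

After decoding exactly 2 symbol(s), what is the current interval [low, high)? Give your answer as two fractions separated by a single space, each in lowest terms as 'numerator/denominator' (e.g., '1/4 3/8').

Step 1: interval [0/1, 1/1), width = 1/1 - 0/1 = 1/1
  'a': [0/1 + 1/1*0/1, 0/1 + 1/1*1/5) = [0/1, 1/5)
  'd': [0/1 + 1/1*1/5, 0/1 + 1/1*4/5) = [1/5, 4/5) <- contains code 373/1250
  'b': [0/1 + 1/1*4/5, 0/1 + 1/1*1/1) = [4/5, 1/1)
  emit 'd', narrow to [1/5, 4/5)
Step 2: interval [1/5, 4/5), width = 4/5 - 1/5 = 3/5
  'a': [1/5 + 3/5*0/1, 1/5 + 3/5*1/5) = [1/5, 8/25) <- contains code 373/1250
  'd': [1/5 + 3/5*1/5, 1/5 + 3/5*4/5) = [8/25, 17/25)
  'b': [1/5 + 3/5*4/5, 1/5 + 3/5*1/1) = [17/25, 4/5)
  emit 'a', narrow to [1/5, 8/25)

Answer: 1/5 8/25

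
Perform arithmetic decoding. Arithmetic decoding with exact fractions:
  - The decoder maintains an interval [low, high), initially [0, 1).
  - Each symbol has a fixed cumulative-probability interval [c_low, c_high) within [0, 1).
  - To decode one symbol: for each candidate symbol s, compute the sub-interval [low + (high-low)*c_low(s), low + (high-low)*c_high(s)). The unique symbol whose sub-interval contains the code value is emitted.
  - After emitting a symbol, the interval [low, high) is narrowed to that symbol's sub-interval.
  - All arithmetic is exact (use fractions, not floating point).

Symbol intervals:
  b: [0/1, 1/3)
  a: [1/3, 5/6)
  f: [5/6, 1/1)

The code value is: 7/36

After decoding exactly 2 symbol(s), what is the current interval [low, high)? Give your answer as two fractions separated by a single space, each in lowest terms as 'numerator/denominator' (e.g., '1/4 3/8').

Answer: 1/9 5/18

Derivation:
Step 1: interval [0/1, 1/1), width = 1/1 - 0/1 = 1/1
  'b': [0/1 + 1/1*0/1, 0/1 + 1/1*1/3) = [0/1, 1/3) <- contains code 7/36
  'a': [0/1 + 1/1*1/3, 0/1 + 1/1*5/6) = [1/3, 5/6)
  'f': [0/1 + 1/1*5/6, 0/1 + 1/1*1/1) = [5/6, 1/1)
  emit 'b', narrow to [0/1, 1/3)
Step 2: interval [0/1, 1/3), width = 1/3 - 0/1 = 1/3
  'b': [0/1 + 1/3*0/1, 0/1 + 1/3*1/3) = [0/1, 1/9)
  'a': [0/1 + 1/3*1/3, 0/1 + 1/3*5/6) = [1/9, 5/18) <- contains code 7/36
  'f': [0/1 + 1/3*5/6, 0/1 + 1/3*1/1) = [5/18, 1/3)
  emit 'a', narrow to [1/9, 5/18)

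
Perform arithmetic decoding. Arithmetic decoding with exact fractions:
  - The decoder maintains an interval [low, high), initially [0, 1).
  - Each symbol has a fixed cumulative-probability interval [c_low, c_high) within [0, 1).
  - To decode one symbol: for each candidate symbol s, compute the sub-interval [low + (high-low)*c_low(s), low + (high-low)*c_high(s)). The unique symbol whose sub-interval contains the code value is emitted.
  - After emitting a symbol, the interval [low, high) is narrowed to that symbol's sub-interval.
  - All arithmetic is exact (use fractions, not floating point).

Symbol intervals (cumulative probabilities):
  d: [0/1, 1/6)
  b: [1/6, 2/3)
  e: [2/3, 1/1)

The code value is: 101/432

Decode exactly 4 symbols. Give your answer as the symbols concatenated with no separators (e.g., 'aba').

Step 1: interval [0/1, 1/1), width = 1/1 - 0/1 = 1/1
  'd': [0/1 + 1/1*0/1, 0/1 + 1/1*1/6) = [0/1, 1/6)
  'b': [0/1 + 1/1*1/6, 0/1 + 1/1*2/3) = [1/6, 2/3) <- contains code 101/432
  'e': [0/1 + 1/1*2/3, 0/1 + 1/1*1/1) = [2/3, 1/1)
  emit 'b', narrow to [1/6, 2/3)
Step 2: interval [1/6, 2/3), width = 2/3 - 1/6 = 1/2
  'd': [1/6 + 1/2*0/1, 1/6 + 1/2*1/6) = [1/6, 1/4) <- contains code 101/432
  'b': [1/6 + 1/2*1/6, 1/6 + 1/2*2/3) = [1/4, 1/2)
  'e': [1/6 + 1/2*2/3, 1/6 + 1/2*1/1) = [1/2, 2/3)
  emit 'd', narrow to [1/6, 1/4)
Step 3: interval [1/6, 1/4), width = 1/4 - 1/6 = 1/12
  'd': [1/6 + 1/12*0/1, 1/6 + 1/12*1/6) = [1/6, 13/72)
  'b': [1/6 + 1/12*1/6, 1/6 + 1/12*2/3) = [13/72, 2/9)
  'e': [1/6 + 1/12*2/3, 1/6 + 1/12*1/1) = [2/9, 1/4) <- contains code 101/432
  emit 'e', narrow to [2/9, 1/4)
Step 4: interval [2/9, 1/4), width = 1/4 - 2/9 = 1/36
  'd': [2/9 + 1/36*0/1, 2/9 + 1/36*1/6) = [2/9, 49/216)
  'b': [2/9 + 1/36*1/6, 2/9 + 1/36*2/3) = [49/216, 13/54) <- contains code 101/432
  'e': [2/9 + 1/36*2/3, 2/9 + 1/36*1/1) = [13/54, 1/4)
  emit 'b', narrow to [49/216, 13/54)

Answer: bdeb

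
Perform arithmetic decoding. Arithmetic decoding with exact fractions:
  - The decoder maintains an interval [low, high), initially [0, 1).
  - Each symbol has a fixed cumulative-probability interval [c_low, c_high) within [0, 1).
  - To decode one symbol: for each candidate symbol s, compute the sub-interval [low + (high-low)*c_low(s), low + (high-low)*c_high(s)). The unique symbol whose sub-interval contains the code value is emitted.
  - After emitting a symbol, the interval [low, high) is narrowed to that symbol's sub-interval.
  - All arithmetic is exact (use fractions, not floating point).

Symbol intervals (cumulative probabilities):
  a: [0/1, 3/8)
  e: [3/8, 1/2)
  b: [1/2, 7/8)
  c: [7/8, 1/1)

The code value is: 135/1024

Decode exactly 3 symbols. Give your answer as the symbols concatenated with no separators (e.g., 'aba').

Step 1: interval [0/1, 1/1), width = 1/1 - 0/1 = 1/1
  'a': [0/1 + 1/1*0/1, 0/1 + 1/1*3/8) = [0/1, 3/8) <- contains code 135/1024
  'e': [0/1 + 1/1*3/8, 0/1 + 1/1*1/2) = [3/8, 1/2)
  'b': [0/1 + 1/1*1/2, 0/1 + 1/1*7/8) = [1/2, 7/8)
  'c': [0/1 + 1/1*7/8, 0/1 + 1/1*1/1) = [7/8, 1/1)
  emit 'a', narrow to [0/1, 3/8)
Step 2: interval [0/1, 3/8), width = 3/8 - 0/1 = 3/8
  'a': [0/1 + 3/8*0/1, 0/1 + 3/8*3/8) = [0/1, 9/64) <- contains code 135/1024
  'e': [0/1 + 3/8*3/8, 0/1 + 3/8*1/2) = [9/64, 3/16)
  'b': [0/1 + 3/8*1/2, 0/1 + 3/8*7/8) = [3/16, 21/64)
  'c': [0/1 + 3/8*7/8, 0/1 + 3/8*1/1) = [21/64, 3/8)
  emit 'a', narrow to [0/1, 9/64)
Step 3: interval [0/1, 9/64), width = 9/64 - 0/1 = 9/64
  'a': [0/1 + 9/64*0/1, 0/1 + 9/64*3/8) = [0/1, 27/512)
  'e': [0/1 + 9/64*3/8, 0/1 + 9/64*1/2) = [27/512, 9/128)
  'b': [0/1 + 9/64*1/2, 0/1 + 9/64*7/8) = [9/128, 63/512)
  'c': [0/1 + 9/64*7/8, 0/1 + 9/64*1/1) = [63/512, 9/64) <- contains code 135/1024
  emit 'c', narrow to [63/512, 9/64)

Answer: aac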